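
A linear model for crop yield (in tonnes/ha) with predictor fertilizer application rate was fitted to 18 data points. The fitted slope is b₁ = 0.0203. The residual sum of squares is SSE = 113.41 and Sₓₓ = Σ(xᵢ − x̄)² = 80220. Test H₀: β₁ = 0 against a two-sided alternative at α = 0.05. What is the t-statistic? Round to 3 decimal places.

MSE = SSE/(n − 2) = 113.41/16 = 7.08812.
SE(b₁) = √(MSE/Sₓₓ) = √(7.08812/80220) = 0.00939992.
t = 0.0203 / 0.00939992 = 2.160.
df = n − 2 = 16.
Two-sided p ≈ 0.0463, which is < 0.05, so reject H₀.
There is evidence that fertilizer application rate is associated with crop yield.

t = 2.160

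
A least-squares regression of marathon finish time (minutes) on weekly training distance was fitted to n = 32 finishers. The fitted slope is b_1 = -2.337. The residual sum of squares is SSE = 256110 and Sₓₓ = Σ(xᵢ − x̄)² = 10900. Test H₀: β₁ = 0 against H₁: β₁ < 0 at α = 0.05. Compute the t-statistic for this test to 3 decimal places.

MSE = SSE/(n − 2) = 256110/30 = 8537.
SE(b_1) = √(MSE/Sₓₓ) = √(8537/10900) = 0.884992.
t = -2.337 / 0.884992 = -2.641.
df = n − 2 = 30.
One-sided p ≈ 0.0065, which is < 0.05, so reject H₀.
There is evidence that the true slope on weekly training distance is negative.

t = -2.641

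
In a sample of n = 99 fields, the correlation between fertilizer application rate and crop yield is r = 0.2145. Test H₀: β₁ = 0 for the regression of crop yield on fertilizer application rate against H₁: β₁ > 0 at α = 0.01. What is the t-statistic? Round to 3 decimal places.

t = r·√(n − 2)/√(1 − r²) = 0.2145·√97/√0.95399 = 2.163.
df = n − 2 = 97.
One-sided p ≈ 0.0165, which is ≥ 0.01, so fail to reject H₀.
The data do not give significant evidence of a linear association between fertilizer application rate and crop yield.

t = 2.163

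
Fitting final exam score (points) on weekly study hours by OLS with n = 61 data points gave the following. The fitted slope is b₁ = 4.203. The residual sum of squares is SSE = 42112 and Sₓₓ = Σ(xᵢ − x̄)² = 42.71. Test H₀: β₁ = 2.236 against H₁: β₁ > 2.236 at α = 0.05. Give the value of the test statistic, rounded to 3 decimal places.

MSE = SSE/(n − 2) = 42112/59 = 713.763.
SE(b₁) = √(MSE/Sₓₓ) = √(713.763/42.71) = 4.08801.
t = (4.203 − 2.236) / 4.08801 = 0.481.
df = n − 2 = 59.
One-sided p ≈ 0.3161, which is ≥ 0.05, so fail to reject H₀.
The data do not give significant evidence that the true slope on weekly study hours exceeds 2.236 points per unit.

t = 0.481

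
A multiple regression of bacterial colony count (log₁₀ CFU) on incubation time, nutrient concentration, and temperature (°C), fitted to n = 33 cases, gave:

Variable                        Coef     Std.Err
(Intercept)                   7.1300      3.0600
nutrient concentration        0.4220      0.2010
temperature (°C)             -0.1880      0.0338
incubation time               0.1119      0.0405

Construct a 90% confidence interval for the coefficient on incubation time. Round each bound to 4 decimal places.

(0.0431, 0.1807)

Read off: b = 0.1119, SE = 0.0405 for incubation time.
df = n − k − 1 = 33 − 3 − 1 = 29.
t* = t_{0.05, 29} = 1.699127.
Margin = t* × SE = 1.699127 × 0.0405 = 0.068815.
CI: 0.1119 ± 0.068815 → (0.0431, 0.1807).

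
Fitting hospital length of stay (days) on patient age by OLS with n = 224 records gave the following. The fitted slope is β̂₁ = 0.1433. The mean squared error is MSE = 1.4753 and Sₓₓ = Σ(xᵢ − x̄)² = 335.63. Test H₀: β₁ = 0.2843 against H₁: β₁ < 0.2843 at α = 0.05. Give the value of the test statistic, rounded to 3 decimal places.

t = -2.127

SE(β̂₁) = √(MSE/Sₓₓ) = √(1.4753/335.63) = 0.0662994.
t = (0.1433 − 0.2843) / 0.0662994 = -2.127.
df = n − 2 = 222.
One-sided p ≈ 0.0173, which is < 0.05, so reject H₀.
There is evidence that the true slope on patient age is below 0.2843 days per unit.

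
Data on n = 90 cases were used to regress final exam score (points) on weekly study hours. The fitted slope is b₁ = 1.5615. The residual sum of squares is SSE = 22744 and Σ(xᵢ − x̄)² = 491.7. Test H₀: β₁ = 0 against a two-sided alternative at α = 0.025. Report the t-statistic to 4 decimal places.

MSE = SSE/(n − 2) = 22744/88 = 258.455.
SE(b₁) = √(MSE/Sₓₓ) = √(258.455/491.7) = 0.725007.
t = 1.5615 / 0.725007 = 2.1538.
df = n − 2 = 88.
Two-sided p ≈ 0.0340, which is ≥ 0.025, so fail to reject H₀.
The data do not give significant evidence of an association between weekly study hours and final exam score.

t = 2.1538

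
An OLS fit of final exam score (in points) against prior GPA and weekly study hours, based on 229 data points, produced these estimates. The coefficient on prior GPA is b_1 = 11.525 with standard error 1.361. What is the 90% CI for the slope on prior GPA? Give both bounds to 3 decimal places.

df = n − k − 1 = 229 − 2 − 1 = 226.
t* = t_{0.05, 226} = 1.651624.
Margin = t* × SE = 1.651624 × 1.361 = 2.24786.
CI: 11.525 ± 2.24786 → (9.277, 13.773).
With 90% confidence, each one-unit increase in prior GPA is associated with a change of between 9.277 and 13.773 points in final exam score, holding the other predictors fixed.

(9.277, 13.773)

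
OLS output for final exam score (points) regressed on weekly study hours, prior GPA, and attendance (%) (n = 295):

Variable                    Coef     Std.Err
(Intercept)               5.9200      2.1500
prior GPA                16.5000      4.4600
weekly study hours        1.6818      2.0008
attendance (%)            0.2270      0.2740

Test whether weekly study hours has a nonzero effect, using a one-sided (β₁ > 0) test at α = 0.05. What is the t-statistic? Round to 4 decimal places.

t = 0.8406

Read off: b = 1.6818, SE = 2.0008 for weekly study hours.
H₀: β₁ = 0 vs H₁: β₁ > 0.
t = 1.6818 / 2.0008 = 0.8406.
df = n − k − 1 = 295 − 3 − 1 = 291.
One-sided p ≈ 0.2006, which is ≥ 0.05, so fail to reject H₀.
The data do not give significant evidence that the true slope on weekly study hours is positive, holding the other predictors fixed.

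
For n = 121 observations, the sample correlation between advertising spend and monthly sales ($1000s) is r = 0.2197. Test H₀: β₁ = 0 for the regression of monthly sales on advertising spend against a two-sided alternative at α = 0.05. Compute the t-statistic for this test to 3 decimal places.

t = 2.457

t = r·√(n − 2)/√(1 − r²) = 0.2197·√119/√0.951732 = 2.457.
df = n − 2 = 119.
Two-sided p ≈ 0.0155, which is < 0.05, so reject H₀.
There is evidence of a linear association between advertising spend and monthly sales.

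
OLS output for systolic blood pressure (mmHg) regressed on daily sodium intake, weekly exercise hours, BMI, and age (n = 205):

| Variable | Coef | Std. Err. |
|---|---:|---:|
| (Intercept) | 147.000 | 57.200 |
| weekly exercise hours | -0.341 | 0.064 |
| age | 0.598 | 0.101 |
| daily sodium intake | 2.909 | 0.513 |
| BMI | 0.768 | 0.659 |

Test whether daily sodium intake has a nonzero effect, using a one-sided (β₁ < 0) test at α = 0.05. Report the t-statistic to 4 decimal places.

t = 5.6706

Read off: b = 2.909, SE = 0.513 for daily sodium intake.
H₀: β₁ = 0 vs H₁: β₁ < 0.
t = 2.909 / 0.513 = 5.6706.
df = n − k − 1 = 205 − 4 − 1 = 200.
One-sided p ≈ 1.0000, which is ≥ 0.05, so fail to reject H₀.
The data do not give significant evidence that the true slope on daily sodium intake is negative, holding the other predictors fixed.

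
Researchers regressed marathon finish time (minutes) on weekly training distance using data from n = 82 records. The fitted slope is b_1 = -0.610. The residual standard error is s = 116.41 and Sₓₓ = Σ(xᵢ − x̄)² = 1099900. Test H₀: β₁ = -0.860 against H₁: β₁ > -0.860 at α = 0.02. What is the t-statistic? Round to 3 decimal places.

SE(b_1) = s/√Sₓₓ = 116.41/√1099900 = 0.110998.
t = (-0.610 − (-0.860)) / 0.110998 = 2.252.
df = n − 2 = 80.
One-sided p ≈ 0.0135, which is < 0.02, so reject H₀.
There is evidence that the true slope on weekly training distance exceeds -0.860 minutes per unit.

t = 2.252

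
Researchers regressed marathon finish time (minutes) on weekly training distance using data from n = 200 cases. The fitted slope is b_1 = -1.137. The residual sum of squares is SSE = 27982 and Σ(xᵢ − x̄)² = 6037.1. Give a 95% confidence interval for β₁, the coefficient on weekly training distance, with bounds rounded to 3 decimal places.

(-1.439, -0.835)

MSE = SSE/(n − 2) = 27982/198 = 141.323.
SE(b_1) = √(MSE/Sₓₓ) = √(141.323/6037.1) = 0.153.
df = n − 2 = 198.
t* = t_{0.025, 198} = 1.972017.
Margin = t* × SE = 1.972017 × 0.153 = 0.30172.
CI: -1.137 ± 0.30172 → (-1.439, -0.835).
With 95% confidence, each one-unit increase in weekly training distance is associated with a change of between -1.439 and -0.835 minutes in marathon finish time.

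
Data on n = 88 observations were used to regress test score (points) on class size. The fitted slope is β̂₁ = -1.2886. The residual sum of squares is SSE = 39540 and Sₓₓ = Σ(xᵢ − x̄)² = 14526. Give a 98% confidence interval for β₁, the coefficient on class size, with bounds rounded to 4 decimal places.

MSE = SSE/(n − 2) = 39540/86 = 459.767.
SE(β̂₁) = √(MSE/Sₓₓ) = √(459.767/14526) = 0.177908.
df = n − 2 = 86.
t* = t_{0.01, 86} = 2.370493.
Margin = t* × SE = 2.370493 × 0.177908 = 0.421730.
CI: -1.2886 ± 0.421730 → (-1.7103, -0.8669).
With 98% confidence, each one-unit increase in class size is associated with a change of between -1.7103 and -0.8669 points in test score.

(-1.7103, -0.8669)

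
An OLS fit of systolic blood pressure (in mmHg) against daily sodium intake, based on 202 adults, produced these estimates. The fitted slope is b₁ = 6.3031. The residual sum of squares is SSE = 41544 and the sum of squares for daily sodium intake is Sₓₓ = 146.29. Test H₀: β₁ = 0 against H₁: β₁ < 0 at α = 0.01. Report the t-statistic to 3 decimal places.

MSE = SSE/(n − 2) = 41544/200 = 207.72.
SE(b₁) = √(MSE/Sₓₓ) = √(207.72/146.29) = 1.1916.
t = 6.3031 / 1.1916 = 5.290.
df = n − 2 = 200.
One-sided p ≈ 1.0000, which is ≥ 0.01, so fail to reject H₀.
The data do not give significant evidence that the true slope on daily sodium intake is negative.

t = 5.290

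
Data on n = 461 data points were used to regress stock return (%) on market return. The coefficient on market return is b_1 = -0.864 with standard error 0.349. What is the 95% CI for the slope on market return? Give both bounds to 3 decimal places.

(-1.550, -0.178)

df = n − 2 = 461 − 2 = 459.
t* = t_{0.025, 459} = 1.965146.
Margin = t* × SE = 1.965146 × 0.349 = 0.68584.
CI: -0.864 ± 0.68584 → (-1.550, -0.178).
With 95% confidence, each one-unit increase in market return is associated with a change of between -1.550 and -0.178 % in stock return.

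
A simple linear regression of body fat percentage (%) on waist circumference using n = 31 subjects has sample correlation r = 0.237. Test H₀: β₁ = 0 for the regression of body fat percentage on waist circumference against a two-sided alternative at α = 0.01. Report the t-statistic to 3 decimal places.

t = r·√(n − 2)/√(1 − r²) = 0.237·√29/√0.943831 = 1.314.
df = n − 2 = 29.
Two-sided p ≈ 0.1992, which is ≥ 0.01, so fail to reject H₀.
The data do not give significant evidence of a linear association between waist circumference and body fat percentage.

t = 1.314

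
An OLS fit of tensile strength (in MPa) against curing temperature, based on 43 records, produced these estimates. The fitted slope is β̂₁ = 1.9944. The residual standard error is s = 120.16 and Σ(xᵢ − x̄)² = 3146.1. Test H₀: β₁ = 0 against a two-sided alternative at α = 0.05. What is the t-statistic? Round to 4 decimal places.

t = 0.9310

SE(β̂₁) = s/√Sₓₓ = 120.16/√3146.1 = 2.14227.
t = 1.9944 / 2.14227 = 0.9310.
df = n − 2 = 41.
Two-sided p ≈ 0.3573, which is ≥ 0.05, so fail to reject H₀.
The data do not give significant evidence of an association between curing temperature and tensile strength.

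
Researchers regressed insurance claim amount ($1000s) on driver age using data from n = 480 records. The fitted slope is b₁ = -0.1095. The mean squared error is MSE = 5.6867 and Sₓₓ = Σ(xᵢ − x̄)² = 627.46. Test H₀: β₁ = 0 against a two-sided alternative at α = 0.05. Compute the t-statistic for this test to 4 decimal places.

SE(b₁) = √(MSE/Sₓₓ) = √(5.6867/627.46) = 0.0952.
t = -0.1095 / 0.0952 = -1.1502.
df = n − 2 = 478.
Two-sided p ≈ 0.2506, which is ≥ 0.05, so fail to reject H₀.
The data do not give significant evidence of an association between driver age and insurance claim amount.

t = -1.1502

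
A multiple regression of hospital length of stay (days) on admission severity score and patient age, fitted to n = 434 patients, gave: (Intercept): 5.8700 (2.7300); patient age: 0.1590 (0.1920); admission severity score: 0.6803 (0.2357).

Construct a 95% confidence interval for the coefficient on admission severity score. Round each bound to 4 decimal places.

(0.2170, 1.1436)

Read off: b = 0.6803, SE = 0.2357 for admission severity score.
df = n − k − 1 = 434 − 2 − 1 = 431.
t* = t_{0.025, 431} = 1.965483.
Margin = t* × SE = 1.965483 × 0.2357 = 0.463264.
CI: 0.6803 ± 0.463264 → (0.2170, 1.1436).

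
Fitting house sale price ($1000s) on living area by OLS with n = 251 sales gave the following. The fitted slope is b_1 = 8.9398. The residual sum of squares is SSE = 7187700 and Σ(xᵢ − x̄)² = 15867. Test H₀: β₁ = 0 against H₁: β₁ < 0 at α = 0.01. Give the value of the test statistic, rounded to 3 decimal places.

t = 6.628

MSE = SSE/(n − 2) = 7187700/249 = 28866.3.
SE(b_1) = √(MSE/Sₓₓ) = √(28866.3/15867) = 1.3488.
t = 8.9398 / 1.3488 = 6.628.
df = n − 2 = 249.
One-sided p ≈ 1.0000, which is ≥ 0.01, so fail to reject H₀.
The data do not give significant evidence that the true slope on living area is negative.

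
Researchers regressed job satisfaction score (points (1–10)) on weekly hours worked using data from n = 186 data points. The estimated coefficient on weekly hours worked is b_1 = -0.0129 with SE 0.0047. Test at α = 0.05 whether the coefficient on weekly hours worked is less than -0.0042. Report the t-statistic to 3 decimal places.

t = -1.851

H₀: β₁ = -0.0042 vs H₁: β₁ < -0.0042.
t = (b_1 − β₁⁰)/SE = (-0.0129 − (-0.0042)) / 0.0047 = -1.851.
df = n − 2 = 186 − 2 = 184.
One-sided p ≈ 0.0329, which is < 0.05, so reject H₀.
There is evidence that the true slope on weekly hours worked is below -0.0042 points (1–10) per unit.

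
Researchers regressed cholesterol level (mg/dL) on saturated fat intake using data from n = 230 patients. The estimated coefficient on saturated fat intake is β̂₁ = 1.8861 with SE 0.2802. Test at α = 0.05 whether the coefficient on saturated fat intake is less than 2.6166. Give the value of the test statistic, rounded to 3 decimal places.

H₀: β₁ = 2.6166 vs H₁: β₁ < 2.6166.
t = (β̂₁ − β₁⁰)/SE = (1.8861 − 2.6166) / 0.2802 = -2.607.
df = n − 2 = 230 − 2 = 228.
One-sided p ≈ 0.0049, which is < 0.05, so reject H₀.
There is evidence that the true slope on saturated fat intake is below 2.6166 mg/dL per unit.

t = -2.607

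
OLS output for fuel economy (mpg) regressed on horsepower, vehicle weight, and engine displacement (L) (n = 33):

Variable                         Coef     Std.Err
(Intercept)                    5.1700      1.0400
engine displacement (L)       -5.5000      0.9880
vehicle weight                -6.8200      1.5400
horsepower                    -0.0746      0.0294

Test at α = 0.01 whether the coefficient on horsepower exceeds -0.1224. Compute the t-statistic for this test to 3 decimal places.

t = 1.626

Read off: b = -0.0746, SE = 0.0294 for horsepower.
H₀: β₁ = -0.1224 vs H₁: β₁ > -0.1224.
t = (-0.0746 − (-0.1224)) / 0.0294 = 1.626.
df = n − k − 1 = 33 − 3 − 1 = 29.
One-sided p ≈ 0.0574, which is ≥ 0.01, so fail to reject H₀.
The data do not give significant evidence that the true slope on horsepower exceeds -0.1224 mpg per unit, holding the other predictors fixed.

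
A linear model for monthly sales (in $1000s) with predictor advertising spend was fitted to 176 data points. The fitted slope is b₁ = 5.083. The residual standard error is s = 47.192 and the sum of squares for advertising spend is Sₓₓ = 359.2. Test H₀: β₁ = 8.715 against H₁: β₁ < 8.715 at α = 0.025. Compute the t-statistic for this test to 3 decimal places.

t = -1.459

SE(b₁) = s/√Sₓₓ = 47.192/√359.2 = 2.49.
t = (5.083 − 8.715) / 2.49 = -1.459.
df = n − 2 = 174.
One-sided p ≈ 0.0732, which is ≥ 0.025, so fail to reject H₀.
The data do not give significant evidence that the true slope on advertising spend is below 8.715 $1000s per unit.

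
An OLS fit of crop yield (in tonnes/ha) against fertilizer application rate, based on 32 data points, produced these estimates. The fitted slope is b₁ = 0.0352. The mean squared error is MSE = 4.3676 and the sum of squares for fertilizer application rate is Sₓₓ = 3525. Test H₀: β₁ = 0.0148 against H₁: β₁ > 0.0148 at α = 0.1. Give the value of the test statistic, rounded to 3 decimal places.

t = 0.580

SE(b₁) = √(MSE/Sₓₓ) = √(4.3676/3525) = 0.0351999.
t = (0.0352 − 0.0148) / 0.0351999 = 0.580.
df = n − 2 = 30.
One-sided p ≈ 0.2833, which is ≥ 0.1, so fail to reject H₀.
The data do not give significant evidence that the true slope on fertilizer application rate exceeds 0.0148 tonnes/ha per unit.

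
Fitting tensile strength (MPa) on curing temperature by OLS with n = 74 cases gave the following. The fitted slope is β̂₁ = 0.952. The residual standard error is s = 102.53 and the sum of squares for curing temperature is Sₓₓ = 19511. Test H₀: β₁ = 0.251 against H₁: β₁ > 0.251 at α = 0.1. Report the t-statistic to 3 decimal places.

SE(β̂₁) = s/√Sₓₓ = 102.53/√19511 = 0.734026.
t = (0.952 − 0.251) / 0.734026 = 0.955.
df = n − 2 = 72.
One-sided p ≈ 0.1714, which is ≥ 0.1, so fail to reject H₀.
The data do not give significant evidence that the true slope on curing temperature exceeds 0.251 MPa per unit.

t = 0.955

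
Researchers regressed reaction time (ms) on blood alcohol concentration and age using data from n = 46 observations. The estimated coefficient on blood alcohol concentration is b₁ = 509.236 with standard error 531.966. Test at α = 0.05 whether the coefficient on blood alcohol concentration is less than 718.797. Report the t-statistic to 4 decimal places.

H₀: β₁ = 718.797 vs H₁: β₁ < 718.797.
t = (b₁ − β₁⁰)/SE = (509.236 − 718.797) / 531.966 = -0.3939.
df = n − k − 1 = 46 − 2 − 1 = 43.
One-sided p ≈ 0.3478, which is ≥ 0.05, so fail to reject H₀.
The data do not give significant evidence that the true slope on blood alcohol concentration is below 718.797 ms per unit, holding the other predictors fixed.

t = -0.3939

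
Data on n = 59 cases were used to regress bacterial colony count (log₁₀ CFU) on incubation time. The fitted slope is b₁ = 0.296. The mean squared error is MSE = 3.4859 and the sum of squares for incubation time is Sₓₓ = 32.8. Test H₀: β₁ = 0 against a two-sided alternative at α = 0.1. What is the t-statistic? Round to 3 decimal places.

SE(b₁) = √(MSE/Sₓₓ) = √(3.4859/32.8) = 0.326002.
t = 0.296 / 0.326002 = 0.908.
df = n − 2 = 57.
Two-sided p ≈ 0.3677, which is ≥ 0.1, so fail to reject H₀.
The data do not give significant evidence of an association between incubation time and bacterial colony count.

t = 0.908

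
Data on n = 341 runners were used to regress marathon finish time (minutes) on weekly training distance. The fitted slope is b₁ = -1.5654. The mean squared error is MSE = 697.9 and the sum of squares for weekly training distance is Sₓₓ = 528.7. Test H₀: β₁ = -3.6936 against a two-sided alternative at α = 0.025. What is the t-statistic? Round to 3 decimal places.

SE(b₁) = √(MSE/Sₓₓ) = √(697.9/528.7) = 1.14893.
t = (-1.5654 − (-3.6936)) / 1.14893 = 1.852.
df = n − 2 = 339.
Two-sided p ≈ 0.0648, which is ≥ 0.025, so fail to reject H₀.
The data are consistent with a true slope of -3.6936 minutes per unit of weekly training distance.

t = 1.852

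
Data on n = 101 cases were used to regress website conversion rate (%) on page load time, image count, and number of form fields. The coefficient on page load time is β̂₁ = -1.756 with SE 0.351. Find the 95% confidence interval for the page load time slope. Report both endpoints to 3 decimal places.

df = n − k − 1 = 101 − 3 − 1 = 97.
t* = t_{0.025, 97} = 1.984723.
Margin = t* × SE = 1.984723 × 0.351 = 0.69664.
CI: -1.756 ± 0.69664 → (-2.453, -1.059).
With 95% confidence, each one-unit increase in page load time is associated with a change of between -2.453 and -1.059 % in website conversion rate, holding the other predictors fixed.

(-2.453, -1.059)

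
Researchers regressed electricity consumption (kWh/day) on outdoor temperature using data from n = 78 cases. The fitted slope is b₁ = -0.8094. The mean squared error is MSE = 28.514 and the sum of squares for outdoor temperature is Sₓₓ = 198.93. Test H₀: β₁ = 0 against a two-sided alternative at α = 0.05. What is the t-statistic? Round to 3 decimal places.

t = -2.138

SE(b₁) = √(MSE/Sₓₓ) = √(28.514/198.93) = 0.378599.
t = -0.8094 / 0.378599 = -2.138.
df = n − 2 = 76.
Two-sided p ≈ 0.0357, which is < 0.05, so reject H₀.
There is evidence that outdoor temperature is associated with electricity consumption.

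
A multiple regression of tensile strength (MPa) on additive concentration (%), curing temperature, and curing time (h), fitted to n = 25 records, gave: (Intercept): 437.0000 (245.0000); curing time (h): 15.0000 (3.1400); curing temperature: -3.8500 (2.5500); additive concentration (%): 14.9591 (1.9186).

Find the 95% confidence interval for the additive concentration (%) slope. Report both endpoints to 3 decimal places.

Read off: b = 14.9591, SE = 1.9186 for additive concentration (%).
df = n − k − 1 = 25 − 3 − 1 = 21.
t* = t_{0.025, 21} = 2.079614.
Margin = t* × SE = 2.079614 × 1.9186 = 3.98995.
CI: 14.9591 ± 3.98995 → (10.969, 18.949).

(10.969, 18.949)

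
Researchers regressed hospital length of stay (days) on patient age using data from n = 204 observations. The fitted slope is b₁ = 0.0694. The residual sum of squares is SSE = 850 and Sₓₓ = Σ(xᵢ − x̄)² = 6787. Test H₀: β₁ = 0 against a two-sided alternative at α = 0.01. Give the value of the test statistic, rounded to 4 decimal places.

t = 2.7872

MSE = SSE/(n − 2) = 850/202 = 4.20792.
SE(b₁) = √(MSE/Sₓₓ) = √(4.20792/6787) = 0.0248997.
t = 0.0694 / 0.0248997 = 2.7872.
df = n − 2 = 202.
Two-sided p ≈ 0.0058, which is < 0.01, so reject H₀.
There is evidence that patient age is associated with hospital length of stay.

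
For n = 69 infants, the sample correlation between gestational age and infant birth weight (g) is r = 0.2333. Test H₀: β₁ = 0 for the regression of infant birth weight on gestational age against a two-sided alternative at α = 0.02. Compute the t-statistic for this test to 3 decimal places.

t = 1.964

t = r·√(n − 2)/√(1 − r²) = 0.2333·√67/√0.945571 = 1.964.
df = n − 2 = 67.
Two-sided p ≈ 0.0537, which is ≥ 0.02, so fail to reject H₀.
The data do not give significant evidence of a linear association between gestational age and infant birth weight.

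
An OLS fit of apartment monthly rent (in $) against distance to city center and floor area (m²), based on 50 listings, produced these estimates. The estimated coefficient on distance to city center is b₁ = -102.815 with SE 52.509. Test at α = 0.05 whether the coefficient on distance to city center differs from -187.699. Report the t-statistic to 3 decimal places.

H₀: β₁ = -187.699 vs H₁: β₁ ≠ -187.699.
t = (b₁ − β₁⁰)/SE = (-102.815 − (-187.699)) / 52.509 = 1.617.
df = n − k − 1 = 50 − 2 − 1 = 47.
Two-sided p ≈ 0.1127, which is ≥ 0.05, so fail to reject H₀.
The data are consistent with a true slope of -187.699 $ per unit of distance to city center, holding the other predictors fixed.

t = 1.617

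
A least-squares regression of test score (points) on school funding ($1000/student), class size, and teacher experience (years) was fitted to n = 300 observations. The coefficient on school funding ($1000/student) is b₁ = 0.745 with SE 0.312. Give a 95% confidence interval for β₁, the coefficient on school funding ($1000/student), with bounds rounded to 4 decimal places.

(0.1310, 1.3590)

df = n − k − 1 = 300 − 3 − 1 = 296.
t* = t_{0.025, 296} = 1.968011.
Margin = t* × SE = 1.968011 × 0.312 = 0.614019.
CI: 0.745 ± 0.614019 → (0.1310, 1.3590).
With 95% confidence, each one-unit increase in school funding ($1000/student) is associated with a change of between 0.1310 and 1.3590 points in test score, holding the other predictors fixed.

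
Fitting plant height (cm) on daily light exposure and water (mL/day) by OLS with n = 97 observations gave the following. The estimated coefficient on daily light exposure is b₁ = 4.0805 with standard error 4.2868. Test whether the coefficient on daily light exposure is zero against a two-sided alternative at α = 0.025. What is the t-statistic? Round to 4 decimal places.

H₀: β₁ = 0 vs H₁: β₁ ≠ 0.
t = (b₁ − β₁⁰)/SE = 4.0805 / 4.2868 = 0.9519.
df = n − k − 1 = 97 − 2 − 1 = 94.
Two-sided p ≈ 0.3436, which is ≥ 0.025, so fail to reject H₀.
The data do not give significant evidence of an association between daily light exposure and plant height, after adjusting for the other predictors.

t = 0.9519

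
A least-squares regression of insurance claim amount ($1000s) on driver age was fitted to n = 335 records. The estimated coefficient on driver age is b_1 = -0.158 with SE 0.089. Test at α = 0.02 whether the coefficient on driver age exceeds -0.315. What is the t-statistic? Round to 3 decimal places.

t = 1.764

H₀: β₁ = -0.315 vs H₁: β₁ > -0.315.
t = (b_1 − β₁⁰)/SE = (-0.158 − (-0.315)) / 0.089 = 1.764.
df = n − 2 = 335 − 2 = 333.
One-sided p ≈ 0.0393, which is ≥ 0.02, so fail to reject H₀.
The data do not give significant evidence that the true slope on driver age exceeds -0.315 $1000s per unit.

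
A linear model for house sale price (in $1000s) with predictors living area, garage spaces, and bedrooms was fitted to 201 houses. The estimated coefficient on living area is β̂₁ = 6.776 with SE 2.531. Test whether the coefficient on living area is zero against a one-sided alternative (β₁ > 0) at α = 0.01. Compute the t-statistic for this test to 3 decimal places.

t = 2.677

H₀: β₁ = 0 vs H₁: β₁ > 0.
t = (β̂₁ − β₁⁰)/SE = 6.776 / 2.531 = 2.677.
df = n − k − 1 = 201 − 3 − 1 = 197.
One-sided p ≈ 0.0040, which is < 0.01, so reject H₀.
There is evidence that the true slope on living area is positive, holding the other predictors fixed.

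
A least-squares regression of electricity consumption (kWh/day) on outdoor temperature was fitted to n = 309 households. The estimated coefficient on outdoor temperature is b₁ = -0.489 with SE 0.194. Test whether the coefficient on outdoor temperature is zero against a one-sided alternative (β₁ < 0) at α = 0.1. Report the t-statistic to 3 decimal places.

H₀: β₁ = 0 vs H₁: β₁ < 0.
t = (b₁ − β₁⁰)/SE = -0.489 / 0.194 = -2.521.
df = n − 2 = 309 − 2 = 307.
One-sided p ≈ 0.0061, which is < 0.1, so reject H₀.
There is evidence that the true slope on outdoor temperature is negative.

t = -2.521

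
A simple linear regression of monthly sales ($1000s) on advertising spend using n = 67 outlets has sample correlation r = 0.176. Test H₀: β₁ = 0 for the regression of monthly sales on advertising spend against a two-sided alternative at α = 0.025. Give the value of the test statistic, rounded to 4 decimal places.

t = r·√(n − 2)/√(1 − r²) = 0.176·√65/√0.969024 = 1.4415.
df = n − 2 = 65.
Two-sided p ≈ 0.1543, which is ≥ 0.025, so fail to reject H₀.
The data do not give significant evidence of a linear association between advertising spend and monthly sales.

t = 1.4415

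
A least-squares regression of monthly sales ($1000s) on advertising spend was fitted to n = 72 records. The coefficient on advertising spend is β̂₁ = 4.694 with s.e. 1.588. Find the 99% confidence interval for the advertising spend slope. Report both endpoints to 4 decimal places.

df = n − 2 = 72 − 2 = 70.
t* = t_{0.005, 70} = 2.647905.
Margin = t* × SE = 2.647905 × 1.588 = 4.204873.
CI: 4.694 ± 4.204873 → (0.4891, 8.8989).
With 99% confidence, each one-unit increase in advertising spend is associated with a change of between 0.4891 and 8.8989 $1000s in monthly sales.

(0.4891, 8.8989)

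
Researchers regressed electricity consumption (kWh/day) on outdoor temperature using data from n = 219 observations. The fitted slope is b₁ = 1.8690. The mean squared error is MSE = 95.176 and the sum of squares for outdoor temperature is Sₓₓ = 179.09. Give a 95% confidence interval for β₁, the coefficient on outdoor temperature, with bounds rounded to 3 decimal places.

SE(b₁) = √(MSE/Sₓₓ) = √(95.176/179.09) = 0.729001.
df = n − 2 = 217.
t* = t_{0.025, 217} = 1.970956.
Margin = t* × SE = 1.970956 × 0.729001 = 1.43683.
CI: 1.8690 ± 1.43683 → (0.432, 3.306).
With 95% confidence, each one-unit increase in outdoor temperature is associated with a change of between 0.432 and 3.306 kWh/day in electricity consumption.

(0.432, 3.306)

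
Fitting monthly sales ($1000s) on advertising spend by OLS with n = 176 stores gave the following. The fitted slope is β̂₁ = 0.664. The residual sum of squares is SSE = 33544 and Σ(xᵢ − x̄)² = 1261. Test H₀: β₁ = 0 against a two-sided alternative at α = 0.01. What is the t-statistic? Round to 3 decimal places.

MSE = SSE/(n − 2) = 33544/174 = 192.782.
SE(β̂₁) = √(MSE/Sₓₓ) = √(192.782/1261) = 0.390999.
t = 0.664 / 0.390999 = 1.698.
df = n − 2 = 174.
Two-sided p ≈ 0.0913, which is ≥ 0.01, so fail to reject H₀.
The data do not give significant evidence of an association between advertising spend and monthly sales.

t = 1.698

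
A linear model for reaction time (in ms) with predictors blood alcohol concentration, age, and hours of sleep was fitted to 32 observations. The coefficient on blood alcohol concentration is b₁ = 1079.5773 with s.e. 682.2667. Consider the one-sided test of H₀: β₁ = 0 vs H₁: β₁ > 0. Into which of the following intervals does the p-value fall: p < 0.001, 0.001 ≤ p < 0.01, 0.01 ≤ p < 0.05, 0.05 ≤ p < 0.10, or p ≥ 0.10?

0.05 ≤ p < 0.10

t = 1079.5773 / 682.2667 = 1.582.
df = n − k − 1 = 32 − 3 − 1 = 28.
One-sided p = P(T_{28} > t) ≈ 0.0624.
So 0.05 ≤ p < 0.10.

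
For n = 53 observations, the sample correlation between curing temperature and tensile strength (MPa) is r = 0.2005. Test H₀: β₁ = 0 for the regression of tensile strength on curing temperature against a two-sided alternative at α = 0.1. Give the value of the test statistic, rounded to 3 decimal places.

t = r·√(n − 2)/√(1 − r²) = 0.2005·√51/√0.9598 = 1.462.
df = n − 2 = 51.
Two-sided p ≈ 0.1500, which is ≥ 0.1, so fail to reject H₀.
The data do not give significant evidence of a linear association between curing temperature and tensile strength.

t = 1.462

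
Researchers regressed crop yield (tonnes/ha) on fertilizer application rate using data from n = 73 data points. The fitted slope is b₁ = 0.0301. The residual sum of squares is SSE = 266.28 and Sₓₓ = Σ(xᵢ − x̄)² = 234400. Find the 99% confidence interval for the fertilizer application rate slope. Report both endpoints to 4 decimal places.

(0.0195, 0.0407)

MSE = SSE/(n − 2) = 266.28/71 = 3.75042.
SE(b₁) = √(MSE/Sₓₓ) = √(3.75042/234400) = 0.00400001.
df = n − 2 = 71.
t* = t_{0.005, 71} = 2.646863.
Margin = t* × SE = 2.646863 × 0.00400001 = 0.010587.
CI: 0.0301 ± 0.010587 → (0.0195, 0.0407).
With 99% confidence, each one-unit increase in fertilizer application rate is associated with a change of between 0.0195 and 0.0407 tonnes/ha in crop yield.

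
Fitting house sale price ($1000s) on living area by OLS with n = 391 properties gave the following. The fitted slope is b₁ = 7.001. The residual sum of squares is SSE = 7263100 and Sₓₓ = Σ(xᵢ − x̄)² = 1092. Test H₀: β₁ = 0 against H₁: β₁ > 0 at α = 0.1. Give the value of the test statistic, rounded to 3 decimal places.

MSE = SSE/(n − 2) = 7263100/389 = 18671.2.
SE(b₁) = √(MSE/Sₓₓ) = √(18671.2/1092) = 4.13499.
t = 7.001 / 4.13499 = 1.693.
df = n − 2 = 389.
One-sided p ≈ 0.0456, which is < 0.1, so reject H₀.
There is evidence that the true slope on living area is positive.

t = 1.693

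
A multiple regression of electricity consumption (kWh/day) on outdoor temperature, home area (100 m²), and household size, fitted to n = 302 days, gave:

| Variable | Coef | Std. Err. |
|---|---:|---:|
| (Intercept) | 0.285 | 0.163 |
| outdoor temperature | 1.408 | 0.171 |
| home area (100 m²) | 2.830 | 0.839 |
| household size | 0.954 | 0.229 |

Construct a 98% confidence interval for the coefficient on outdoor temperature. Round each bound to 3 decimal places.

(1.008, 1.808)

Read off: b = 1.408, SE = 0.171 for outdoor temperature.
df = n − k − 1 = 302 − 3 − 1 = 298.
t* = t_{0.01, 298} = 2.338926.
Margin = t* × SE = 2.338926 × 0.171 = 0.39996.
CI: 1.408 ± 0.39996 → (1.008, 1.808).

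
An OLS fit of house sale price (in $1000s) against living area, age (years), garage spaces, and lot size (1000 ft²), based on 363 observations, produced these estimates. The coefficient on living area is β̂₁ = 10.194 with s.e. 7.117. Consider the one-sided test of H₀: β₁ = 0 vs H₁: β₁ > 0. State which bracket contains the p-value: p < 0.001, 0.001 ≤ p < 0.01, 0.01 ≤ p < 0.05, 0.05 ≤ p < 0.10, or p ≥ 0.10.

0.05 ≤ p < 0.10

t = 10.194 / 7.117 = 1.432.
df = n − k − 1 = 363 − 4 − 1 = 358.
One-sided p = P(T_{358} > t) ≈ 0.0765.
So 0.05 ≤ p < 0.10.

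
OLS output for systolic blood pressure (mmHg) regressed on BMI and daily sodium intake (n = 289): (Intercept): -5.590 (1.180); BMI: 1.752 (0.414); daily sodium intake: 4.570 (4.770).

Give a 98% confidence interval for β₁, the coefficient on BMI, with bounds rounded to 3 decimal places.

Read off: b = 1.752, SE = 0.414 for BMI.
df = n − k − 1 = 289 − 2 − 1 = 286.
t* = t_{0.01, 286} = 2.339457.
Margin = t* × SE = 2.339457 × 0.414 = 0.96854.
CI: 1.752 ± 0.96854 → (0.783, 2.721).

(0.783, 2.721)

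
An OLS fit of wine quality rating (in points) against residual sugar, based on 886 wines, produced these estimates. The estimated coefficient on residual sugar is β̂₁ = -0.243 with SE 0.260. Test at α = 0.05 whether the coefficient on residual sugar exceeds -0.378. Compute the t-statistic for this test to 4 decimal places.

t = 0.5192

H₀: β₁ = -0.378 vs H₁: β₁ > -0.378.
t = (β̂₁ − β₁⁰)/SE = (-0.243 − (-0.378)) / 0.260 = 0.5192.
df = n − 2 = 886 − 2 = 884.
One-sided p ≈ 0.3019, which is ≥ 0.05, so fail to reject H₀.
The data do not give significant evidence that the true slope on residual sugar exceeds -0.378 points per unit.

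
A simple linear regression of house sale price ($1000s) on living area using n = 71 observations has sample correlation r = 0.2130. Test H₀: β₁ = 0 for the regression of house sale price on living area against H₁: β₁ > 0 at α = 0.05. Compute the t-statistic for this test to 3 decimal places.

t = r·√(n − 2)/√(1 − r²) = 0.2130·√69/√0.954631 = 1.811.
df = n − 2 = 69.
One-sided p ≈ 0.0373, which is < 0.05, so reject H₀.
There is evidence of a linear association between living area and house sale price.

t = 1.811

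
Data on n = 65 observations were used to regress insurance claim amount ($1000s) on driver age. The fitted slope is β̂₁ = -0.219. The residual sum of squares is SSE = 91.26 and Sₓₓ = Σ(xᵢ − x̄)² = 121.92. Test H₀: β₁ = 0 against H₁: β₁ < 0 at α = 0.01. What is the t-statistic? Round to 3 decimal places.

t = -2.009

MSE = SSE/(n − 2) = 91.26/63 = 1.44857.
SE(β̂₁) = √(MSE/Sₓₓ) = √(1.44857/121.92) = 0.109002.
t = -0.219 / 0.109002 = -2.009.
df = n − 2 = 63.
One-sided p ≈ 0.0244, which is ≥ 0.01, so fail to reject H₀.
The data do not give significant evidence that the true slope on driver age is negative.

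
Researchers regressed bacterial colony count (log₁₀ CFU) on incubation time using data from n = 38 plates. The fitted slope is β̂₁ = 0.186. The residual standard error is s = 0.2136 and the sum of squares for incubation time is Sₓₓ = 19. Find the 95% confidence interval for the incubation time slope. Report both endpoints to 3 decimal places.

(0.087, 0.285)

SE(β̂₁) = s/√Sₓₓ = 0.2136/√19 = 0.0490032.
df = n − 2 = 36.
t* = t_{0.025, 36} = 2.028094.
Margin = t* × SE = 2.028094 × 0.0490032 = 0.09938.
CI: 0.186 ± 0.09938 → (0.087, 0.285).
With 95% confidence, each one-unit increase in incubation time is associated with a change of between 0.087 and 0.285 log₁₀ CFU in bacterial colony count.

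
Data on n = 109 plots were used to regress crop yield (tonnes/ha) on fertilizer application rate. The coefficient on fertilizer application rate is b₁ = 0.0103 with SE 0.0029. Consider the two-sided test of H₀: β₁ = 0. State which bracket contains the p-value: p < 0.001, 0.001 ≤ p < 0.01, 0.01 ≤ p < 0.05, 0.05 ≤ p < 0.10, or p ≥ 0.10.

t = 0.0103 / 0.0029 = 3.552.
df = n − 2 = 109 − 2 = 107.
Two-sided p = 2·P(T_{107} > |t|) ≈ 0.0006.
So p < 0.001.

p < 0.001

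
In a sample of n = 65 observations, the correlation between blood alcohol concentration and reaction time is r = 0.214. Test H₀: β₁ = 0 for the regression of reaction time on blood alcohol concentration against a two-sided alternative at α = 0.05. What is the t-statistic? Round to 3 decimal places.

t = r·√(n − 2)/√(1 − r²) = 0.214·√63/√0.954204 = 1.739.
df = n − 2 = 63.
Two-sided p ≈ 0.0869, which is ≥ 0.05, so fail to reject H₀.
The data do not give significant evidence of a linear association between blood alcohol concentration and reaction time.

t = 1.739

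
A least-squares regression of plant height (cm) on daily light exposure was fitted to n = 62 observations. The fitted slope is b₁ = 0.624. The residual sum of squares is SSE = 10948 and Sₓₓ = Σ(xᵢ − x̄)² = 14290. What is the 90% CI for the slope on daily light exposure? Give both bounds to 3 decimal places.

(0.435, 0.813)

MSE = SSE/(n − 2) = 10948/60 = 182.467.
SE(b₁) = √(MSE/Sₓₓ) = √(182.467/14290) = 0.112999.
df = n − 2 = 60.
t* = t_{0.05, 60} = 1.670649.
Margin = t* × SE = 1.670649 × 0.112999 = 0.18878.
CI: 0.624 ± 0.18878 → (0.435, 0.813).
With 90% confidence, each one-unit increase in daily light exposure is associated with a change of between 0.435 and 0.813 cm in plant height.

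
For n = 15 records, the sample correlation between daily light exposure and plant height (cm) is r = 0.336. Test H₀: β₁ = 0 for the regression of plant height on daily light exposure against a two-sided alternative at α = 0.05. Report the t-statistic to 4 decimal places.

t = r·√(n − 2)/√(1 − r²) = 0.336·√13/√0.887104 = 1.2862.
df = n − 2 = 13.
Two-sided p ≈ 0.2208, which is ≥ 0.05, so fail to reject H₀.
The data do not give significant evidence of a linear association between daily light exposure and plant height.

t = 1.2862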